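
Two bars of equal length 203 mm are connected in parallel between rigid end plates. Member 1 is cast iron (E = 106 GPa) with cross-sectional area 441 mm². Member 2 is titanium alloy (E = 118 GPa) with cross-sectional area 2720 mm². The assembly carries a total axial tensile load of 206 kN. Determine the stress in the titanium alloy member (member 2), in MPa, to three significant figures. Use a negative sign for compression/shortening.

66.1 MPa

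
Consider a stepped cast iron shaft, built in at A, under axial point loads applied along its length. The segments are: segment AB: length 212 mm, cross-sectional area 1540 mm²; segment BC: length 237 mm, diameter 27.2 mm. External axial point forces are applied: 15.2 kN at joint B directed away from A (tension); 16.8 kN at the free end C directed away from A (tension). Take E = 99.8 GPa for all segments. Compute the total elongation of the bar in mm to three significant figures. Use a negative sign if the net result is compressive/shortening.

Internal axial forces (sectioning from the free end, tension +): N_BC = 16.8 kN, N_AB = 32 kN.
A_BC = 581.1 mm².
δ_AB = 32000·212/(1540·99800) = 0.04414 mm
δ_BC = 16800·237/(581.1·99800) = 0.06866 mm
δ = Σδ_i = 0.1128 mm.

0.113 mm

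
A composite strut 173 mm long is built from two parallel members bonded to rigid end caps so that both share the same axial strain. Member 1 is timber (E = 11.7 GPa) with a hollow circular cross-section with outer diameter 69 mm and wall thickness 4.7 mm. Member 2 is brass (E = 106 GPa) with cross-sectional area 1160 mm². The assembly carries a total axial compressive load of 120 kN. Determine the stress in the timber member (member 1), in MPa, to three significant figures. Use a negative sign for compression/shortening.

-10.5 MPa

A_1 = 949.4 mm².
Equal strain + equilibrium ⇒ each member carries load in proportion to AE: A₁E₁ = 11110000 N, A₂E₂ = 123000000 N, ΣAE = 134100000 N.
σ₁ = P·E₁/ΣAE = -120000·11700/134100000 = -10.47 MPa.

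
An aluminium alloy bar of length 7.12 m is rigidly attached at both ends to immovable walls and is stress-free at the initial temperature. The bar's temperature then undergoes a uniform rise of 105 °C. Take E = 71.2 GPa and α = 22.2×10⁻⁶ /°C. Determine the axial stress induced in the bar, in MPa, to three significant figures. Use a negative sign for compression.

Free thermal expansion αLΔT = 22.2e-6 · 7120 · 105 = 16.6 mm.
The walls impose strain ε = −(16.6)/7120 = -2.3310e-03; σ = Eε = 71200 · -2.3310e-03 = -166 MPa.

-166 MPa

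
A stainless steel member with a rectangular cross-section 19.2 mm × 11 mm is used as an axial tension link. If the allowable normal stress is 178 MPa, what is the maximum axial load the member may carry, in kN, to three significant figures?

37.6 kN

A = 211.2 mm².
P_max = σ_allow · A = 178 · 211.2 = 37590 N = 37.59 kN.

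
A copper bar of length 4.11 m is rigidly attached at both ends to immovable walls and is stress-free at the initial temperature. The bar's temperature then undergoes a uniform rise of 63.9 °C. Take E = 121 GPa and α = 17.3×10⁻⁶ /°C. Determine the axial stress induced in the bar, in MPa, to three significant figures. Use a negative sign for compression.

-134 MPa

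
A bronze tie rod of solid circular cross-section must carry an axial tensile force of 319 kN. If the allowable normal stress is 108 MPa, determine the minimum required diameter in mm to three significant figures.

61.3 mm

Required area A ≥ P/σ_allow = 319000/108 = 2954 mm².
For a solid circular section, d ≥ √(4A/π) = 61.33 mm.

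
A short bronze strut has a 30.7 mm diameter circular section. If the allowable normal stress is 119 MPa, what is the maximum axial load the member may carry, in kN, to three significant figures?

A = 740.2 mm².
P_max = σ_allow · A = 119 · 740.2 = 88090 N = 88.09 kN.

88.1 kN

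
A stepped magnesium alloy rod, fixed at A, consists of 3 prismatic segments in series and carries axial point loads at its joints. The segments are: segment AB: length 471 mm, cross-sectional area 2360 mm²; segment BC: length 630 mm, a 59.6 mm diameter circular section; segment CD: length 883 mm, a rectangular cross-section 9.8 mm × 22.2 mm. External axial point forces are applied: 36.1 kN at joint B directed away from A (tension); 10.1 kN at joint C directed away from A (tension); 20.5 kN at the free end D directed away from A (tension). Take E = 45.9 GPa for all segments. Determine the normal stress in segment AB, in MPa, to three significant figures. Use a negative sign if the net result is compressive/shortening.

28.3 MPa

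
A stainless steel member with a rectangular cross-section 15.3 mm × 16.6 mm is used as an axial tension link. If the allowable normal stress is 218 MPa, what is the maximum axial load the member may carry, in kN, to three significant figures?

55.4 kN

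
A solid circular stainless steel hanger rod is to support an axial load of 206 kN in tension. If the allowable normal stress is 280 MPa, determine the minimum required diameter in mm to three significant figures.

30.6 mm

Required area A ≥ P/σ_allow = 206000/280 = 735.7 mm².
For a solid circular section, d ≥ √(4A/π) = 30.61 mm.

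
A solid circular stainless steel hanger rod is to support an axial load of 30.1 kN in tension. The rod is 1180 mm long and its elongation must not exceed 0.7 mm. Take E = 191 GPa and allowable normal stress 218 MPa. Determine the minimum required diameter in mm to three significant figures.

18.4 mm

Required area A ≥ P/σ_allow = 30100/218 = 138.1 mm².
For a solid circular section, d ≥ √(4A/π) = 13.26 mm.
Elongation limit: A ≥ PL/(Eδ_allow) = 30100·1180/(191000·0.7) = 265.7 mm² ⇒ d ≥ 18.39 mm.
The elongation limit governs.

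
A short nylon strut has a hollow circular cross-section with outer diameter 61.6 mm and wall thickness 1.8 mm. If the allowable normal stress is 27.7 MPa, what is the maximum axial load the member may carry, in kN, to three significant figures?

A = 338.2 mm².
P_max = σ_allow · A = 27.7 · 338.2 = 9367 N = 9.367 kN.

9.37 kN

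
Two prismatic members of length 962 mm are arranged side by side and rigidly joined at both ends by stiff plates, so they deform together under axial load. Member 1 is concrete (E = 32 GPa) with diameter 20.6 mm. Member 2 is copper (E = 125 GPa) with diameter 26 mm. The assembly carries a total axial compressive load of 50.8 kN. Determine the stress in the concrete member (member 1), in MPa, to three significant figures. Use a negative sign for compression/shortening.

-21.1 MPa

A_1 = 333.3 mm².
A_2 = 530.9 mm².
Equal strain + equilibrium ⇒ each member carries load in proportion to AE: A₁E₁ = 10670000 N, A₂E₂ = 66370000 N, ΣAE = 77030000 N.
σ₁ = P·E₁/ΣAE = -50800·32000/77030000 = -21.1 MPa.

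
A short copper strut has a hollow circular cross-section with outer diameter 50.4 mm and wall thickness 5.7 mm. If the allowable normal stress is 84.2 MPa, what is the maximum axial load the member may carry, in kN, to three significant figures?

67.4 kN

A = 800.4 mm².
P_max = σ_allow · A = 84.2 · 800.4 = 67400 N = 67.4 kN.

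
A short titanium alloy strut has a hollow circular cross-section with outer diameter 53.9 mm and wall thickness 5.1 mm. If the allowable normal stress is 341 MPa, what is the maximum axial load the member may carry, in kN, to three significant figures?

267 kN

A = 781.9 mm².
P_max = σ_allow · A = 341 · 781.9 = 266600 N = 266.6 kN.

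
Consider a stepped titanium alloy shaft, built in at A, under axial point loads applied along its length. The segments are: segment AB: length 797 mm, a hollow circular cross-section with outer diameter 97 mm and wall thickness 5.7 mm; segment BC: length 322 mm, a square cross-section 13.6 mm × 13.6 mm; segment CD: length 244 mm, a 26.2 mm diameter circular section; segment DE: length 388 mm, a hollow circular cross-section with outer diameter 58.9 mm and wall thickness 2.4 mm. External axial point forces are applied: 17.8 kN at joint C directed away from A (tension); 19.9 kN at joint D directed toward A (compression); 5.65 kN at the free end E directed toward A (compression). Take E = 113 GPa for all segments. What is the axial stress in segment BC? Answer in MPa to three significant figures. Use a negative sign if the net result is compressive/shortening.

Internal axial forces (sectioning from the free end, tension +): N_DE = -5.65 kN, N_CD = -25.55 kN, N_BC = -7.75 kN, N_AB = -7.75 kN.
A_BC = 185 mm².
σ_BC = N_BC/A_BC = -7750/185 = -41.9 MPa.

-41.9 MPa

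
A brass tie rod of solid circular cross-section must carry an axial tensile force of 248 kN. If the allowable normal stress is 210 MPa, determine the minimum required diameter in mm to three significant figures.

38.8 mm

Required area A ≥ P/σ_allow = 248000/210 = 1181 mm².
For a solid circular section, d ≥ √(4A/π) = 38.78 mm.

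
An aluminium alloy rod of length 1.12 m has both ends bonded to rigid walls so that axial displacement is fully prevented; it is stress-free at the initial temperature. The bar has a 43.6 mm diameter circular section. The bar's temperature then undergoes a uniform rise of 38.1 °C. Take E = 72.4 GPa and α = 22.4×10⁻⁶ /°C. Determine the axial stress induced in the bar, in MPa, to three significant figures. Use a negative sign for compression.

-61.8 MPa

Free thermal expansion αLΔT = 22.4e-6 · 1120 · 38.1 = 0.9559 mm.
The walls impose strain ε = −(0.9559)/1120 = -8.5344e-04; σ = Eε = 72400 · -8.5344e-04 = -61.79 MPa.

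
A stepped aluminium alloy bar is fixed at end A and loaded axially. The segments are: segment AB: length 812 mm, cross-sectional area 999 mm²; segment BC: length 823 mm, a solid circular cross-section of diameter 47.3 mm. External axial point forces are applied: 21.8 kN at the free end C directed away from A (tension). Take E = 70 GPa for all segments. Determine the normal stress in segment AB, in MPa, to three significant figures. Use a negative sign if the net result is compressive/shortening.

Internal axial forces (sectioning from the free end, tension +): N_BC = 21.8 kN, N_AB = 21.8 kN.
σ_AB = N_AB/A_AB = 21800/999 = 21.82 MPa.

21.8 MPa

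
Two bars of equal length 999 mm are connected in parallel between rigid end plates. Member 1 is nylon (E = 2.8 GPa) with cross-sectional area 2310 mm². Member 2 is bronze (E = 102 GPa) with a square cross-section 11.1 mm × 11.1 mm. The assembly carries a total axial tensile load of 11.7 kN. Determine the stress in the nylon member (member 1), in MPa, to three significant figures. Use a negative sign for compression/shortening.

1.72 MPa

A_2 = 123.2 mm².
Equal strain + equilibrium ⇒ each member carries load in proportion to AE: A₁E₁ = 6468000 N, A₂E₂ = 12570000 N, ΣAE = 19040000 N.
σ₁ = P·E₁/ΣAE = 11700·2800/19040000 = 1.721 MPa.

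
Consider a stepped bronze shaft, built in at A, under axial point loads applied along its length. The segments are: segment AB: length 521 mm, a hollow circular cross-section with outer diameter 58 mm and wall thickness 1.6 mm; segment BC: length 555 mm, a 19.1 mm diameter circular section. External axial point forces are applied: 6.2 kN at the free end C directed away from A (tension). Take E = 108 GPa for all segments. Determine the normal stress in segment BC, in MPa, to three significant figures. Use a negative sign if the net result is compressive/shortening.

Internal axial forces (sectioning from the free end, tension +): N_BC = 6.2 kN, N_AB = 6.2 kN.
A_BC = 286.5 mm².
σ_BC = N_BC/A_BC = 6200/286.5 = 21.64 MPa.

21.6 MPa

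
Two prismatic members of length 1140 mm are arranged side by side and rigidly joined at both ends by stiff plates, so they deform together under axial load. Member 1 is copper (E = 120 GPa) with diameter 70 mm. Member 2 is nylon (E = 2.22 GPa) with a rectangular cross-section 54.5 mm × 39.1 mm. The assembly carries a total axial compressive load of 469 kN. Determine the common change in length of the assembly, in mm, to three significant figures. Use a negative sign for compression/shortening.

A_1 = 3848 mm².
A_2 = 2131 mm².
Equal strain + equilibrium ⇒ each member carries load in proportion to AE: A₁E₁ = 461800000 N, A₂E₂ = 4731000 N, ΣAE = 466500000 N.
δ = PL/ΣAE = -469000·1140/466500000 = -1.146 mm.

-1.15 mm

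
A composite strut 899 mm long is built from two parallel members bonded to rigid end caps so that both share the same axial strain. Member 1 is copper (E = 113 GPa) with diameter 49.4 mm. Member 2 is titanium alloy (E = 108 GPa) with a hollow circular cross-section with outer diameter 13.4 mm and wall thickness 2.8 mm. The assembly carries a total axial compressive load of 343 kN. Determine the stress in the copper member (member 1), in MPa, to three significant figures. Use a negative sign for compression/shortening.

A_1 = 1917 mm².
A_2 = 93.24 mm².
Equal strain + equilibrium ⇒ each member carries load in proportion to AE: A₁E₁ = 216600000 N, A₂E₂ = 10070000 N, ΣAE = 226700000 N.
σ₁ = P·E₁/ΣAE = -343000·113000/226700000 = -171 MPa.

-171 MPa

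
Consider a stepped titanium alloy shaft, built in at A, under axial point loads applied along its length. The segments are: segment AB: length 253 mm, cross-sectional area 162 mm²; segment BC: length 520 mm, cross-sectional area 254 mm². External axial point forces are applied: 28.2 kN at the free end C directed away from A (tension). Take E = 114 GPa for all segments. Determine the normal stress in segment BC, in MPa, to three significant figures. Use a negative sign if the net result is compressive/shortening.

Internal axial forces (sectioning from the free end, tension +): N_BC = 28.2 kN, N_AB = 28.2 kN.
σ_BC = N_BC/A_BC = 28200/254 = 111 MPa.

111 MPa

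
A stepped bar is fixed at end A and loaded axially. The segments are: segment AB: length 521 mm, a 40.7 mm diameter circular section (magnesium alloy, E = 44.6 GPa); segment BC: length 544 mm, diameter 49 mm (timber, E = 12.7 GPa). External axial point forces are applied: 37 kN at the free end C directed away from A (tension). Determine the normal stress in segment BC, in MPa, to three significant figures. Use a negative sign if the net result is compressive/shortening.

19.6 MPa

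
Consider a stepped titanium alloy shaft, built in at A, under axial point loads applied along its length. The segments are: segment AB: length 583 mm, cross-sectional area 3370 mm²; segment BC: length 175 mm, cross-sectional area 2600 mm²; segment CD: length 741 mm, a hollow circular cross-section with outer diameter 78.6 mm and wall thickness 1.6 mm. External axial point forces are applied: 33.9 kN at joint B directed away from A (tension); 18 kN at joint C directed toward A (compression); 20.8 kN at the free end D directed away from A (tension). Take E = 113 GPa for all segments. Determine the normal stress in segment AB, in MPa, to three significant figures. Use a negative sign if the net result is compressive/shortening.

10.9 MPa

Internal axial forces (sectioning from the free end, tension +): N_CD = 20.8 kN, N_BC = 2.8 kN, N_AB = 36.7 kN.
σ_AB = N_AB/A_AB = 36700/3370 = 10.89 MPa.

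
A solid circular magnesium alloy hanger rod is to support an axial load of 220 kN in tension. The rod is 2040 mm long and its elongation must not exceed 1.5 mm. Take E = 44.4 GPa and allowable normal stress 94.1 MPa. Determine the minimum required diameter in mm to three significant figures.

Required area A ≥ P/σ_allow = 220000/94.1 = 2338 mm².
For a solid circular section, d ≥ √(4A/π) = 54.56 mm.
Elongation limit: A ≥ PL/(Eδ_allow) = 220000·2040/(44400·1.5) = 6739 mm² ⇒ d ≥ 92.63 mm.
The elongation limit governs.

92.6 mm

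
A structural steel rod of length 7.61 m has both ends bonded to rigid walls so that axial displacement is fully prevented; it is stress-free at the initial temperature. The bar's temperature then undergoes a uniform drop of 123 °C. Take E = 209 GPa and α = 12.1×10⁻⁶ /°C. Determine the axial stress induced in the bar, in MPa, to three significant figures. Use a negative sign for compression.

Free thermal expansion αLΔT = 12.1e-6 · 7610 · -123 = -11.33 mm.
The walls impose strain ε = −(-11.33)/7610 = 1.4883e-03; σ = Eε = 209000 · 1.4883e-03 = 311.1 MPa.

311 MPa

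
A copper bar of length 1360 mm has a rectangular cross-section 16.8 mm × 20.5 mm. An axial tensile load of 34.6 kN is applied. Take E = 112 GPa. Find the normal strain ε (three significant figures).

A = 344.4 mm².
σ = N/A = 100.5 MPa; ε = σ/E = 100.5/112000 = 8.970e-04.

8.97e-04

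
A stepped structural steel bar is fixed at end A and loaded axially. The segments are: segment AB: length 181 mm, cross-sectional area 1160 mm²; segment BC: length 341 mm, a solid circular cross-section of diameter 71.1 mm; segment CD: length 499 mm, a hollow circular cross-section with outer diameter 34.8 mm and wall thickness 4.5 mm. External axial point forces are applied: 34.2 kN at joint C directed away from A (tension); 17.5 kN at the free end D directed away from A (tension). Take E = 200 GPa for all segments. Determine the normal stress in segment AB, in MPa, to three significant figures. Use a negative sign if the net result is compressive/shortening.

Internal axial forces (sectioning from the free end, tension +): N_CD = 17.5 kN, N_BC = 51.7 kN, N_AB = 51.7 kN.
σ_AB = N_AB/A_AB = 51700/1160 = 44.57 MPa.

44.6 MPa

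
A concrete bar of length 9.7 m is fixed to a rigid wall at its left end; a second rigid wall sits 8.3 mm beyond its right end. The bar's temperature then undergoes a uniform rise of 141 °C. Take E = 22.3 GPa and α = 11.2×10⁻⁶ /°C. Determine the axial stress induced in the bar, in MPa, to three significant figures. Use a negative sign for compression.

-16.1 MPa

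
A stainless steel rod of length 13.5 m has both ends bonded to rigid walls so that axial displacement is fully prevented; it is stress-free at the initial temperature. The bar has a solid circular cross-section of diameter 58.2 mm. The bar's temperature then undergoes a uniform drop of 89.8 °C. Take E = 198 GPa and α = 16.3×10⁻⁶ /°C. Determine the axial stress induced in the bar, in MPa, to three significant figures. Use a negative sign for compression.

290 MPa

Free thermal expansion αLΔT = 16.3e-6 · 13500 · -89.8 = -19.76 mm.
The walls impose strain ε = −(-19.76)/13500 = 1.4637e-03; σ = Eε = 198000 · 1.4637e-03 = 289.8 MPa.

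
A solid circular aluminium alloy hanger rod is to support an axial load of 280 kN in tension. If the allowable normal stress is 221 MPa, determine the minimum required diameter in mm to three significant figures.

40.2 mm

Required area A ≥ P/σ_allow = 280000/221 = 1267 mm².
For a solid circular section, d ≥ √(4A/π) = 40.16 mm.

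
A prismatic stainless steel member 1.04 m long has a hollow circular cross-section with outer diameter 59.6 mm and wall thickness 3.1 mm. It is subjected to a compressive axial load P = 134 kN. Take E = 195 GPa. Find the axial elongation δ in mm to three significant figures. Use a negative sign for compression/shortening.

-1.30 mm

A = 550.2 mm².
δ_mech = NL/(AE) = -134000·1040/(550.2·195000) = -1.299 mm.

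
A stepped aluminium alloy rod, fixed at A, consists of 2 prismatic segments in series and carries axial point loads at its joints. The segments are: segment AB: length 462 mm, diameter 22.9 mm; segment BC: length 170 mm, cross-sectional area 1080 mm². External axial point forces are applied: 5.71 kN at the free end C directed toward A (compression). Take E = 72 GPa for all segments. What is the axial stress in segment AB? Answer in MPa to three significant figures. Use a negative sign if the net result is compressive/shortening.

-13.9 MPa

Internal axial forces (sectioning from the free end, tension +): N_BC = -5.71 kN, N_AB = -5.71 kN.
A_AB = 411.9 mm².
σ_AB = N_AB/A_AB = -5710/411.9 = -13.86 MPa.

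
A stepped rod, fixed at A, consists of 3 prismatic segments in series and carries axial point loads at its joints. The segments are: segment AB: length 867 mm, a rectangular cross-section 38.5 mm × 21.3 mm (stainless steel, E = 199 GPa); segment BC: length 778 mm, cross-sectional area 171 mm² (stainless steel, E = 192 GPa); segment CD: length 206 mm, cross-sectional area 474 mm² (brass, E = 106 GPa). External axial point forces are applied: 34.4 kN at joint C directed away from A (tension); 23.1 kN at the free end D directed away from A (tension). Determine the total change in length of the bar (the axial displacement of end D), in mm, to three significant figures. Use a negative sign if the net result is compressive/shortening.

Internal axial forces (sectioning from the free end, tension +): N_CD = 23.1 kN, N_BC = 57.5 kN, N_AB = 57.5 kN.
A_AB = 820.1 mm².
δ_AB = 57500·867/(820.1·199000) = 0.3055 mm
δ_BC = 57500·778/(171·192000) = 1.363 mm
δ_CD = 23100·206/(474·106000) = 0.09471 mm
δ = Σδ_i = 1.763 mm.

1.76 mm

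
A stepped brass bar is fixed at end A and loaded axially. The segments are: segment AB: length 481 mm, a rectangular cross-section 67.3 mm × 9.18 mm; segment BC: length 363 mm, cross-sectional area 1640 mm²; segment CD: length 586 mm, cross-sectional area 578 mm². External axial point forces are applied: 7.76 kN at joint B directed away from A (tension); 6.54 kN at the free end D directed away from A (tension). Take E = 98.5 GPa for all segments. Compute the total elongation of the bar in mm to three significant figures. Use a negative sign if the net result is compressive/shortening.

Internal axial forces (sectioning from the free end, tension +): N_CD = 6.54 kN, N_BC = 6.54 kN, N_AB = 14.3 kN.
A_AB = 617.8 mm².
δ_AB = 14300·481/(617.8·98500) = 0.113 mm
δ_BC = 6540·363/(1640·98500) = 0.0147 mm
δ_CD = 6540·586/(578·98500) = 0.06731 mm
δ = Σδ_i = 0.195 mm.

0.195 mm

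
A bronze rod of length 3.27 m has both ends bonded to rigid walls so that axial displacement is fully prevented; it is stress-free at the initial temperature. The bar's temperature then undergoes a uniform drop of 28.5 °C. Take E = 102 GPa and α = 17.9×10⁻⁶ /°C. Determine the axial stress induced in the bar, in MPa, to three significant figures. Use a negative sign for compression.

Free thermal expansion αLΔT = 17.9e-6 · 3270 · -28.5 = -1.668 mm.
The walls impose strain ε = −(-1.668)/3270 = 5.1015e-04; σ = Eε = 102000 · 5.1015e-04 = 52.04 MPa.

52.0 MPa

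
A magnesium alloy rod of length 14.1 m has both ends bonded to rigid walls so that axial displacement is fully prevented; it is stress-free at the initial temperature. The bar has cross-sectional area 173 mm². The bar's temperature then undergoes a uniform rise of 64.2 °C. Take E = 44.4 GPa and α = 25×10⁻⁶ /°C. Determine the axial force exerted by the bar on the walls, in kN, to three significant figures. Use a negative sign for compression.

-12.3 kN

Free thermal expansion αLΔT = 25e-6 · 14100 · 64.2 = 22.63 mm.
The walls impose strain ε = −(22.63)/14100 = -1.6050e-03; σ = Eε = 44400 · -1.6050e-03 = -71.26 MPa.
Wall reaction R = σ·A = -71.26·173 = -12330 N = -12.33 kN.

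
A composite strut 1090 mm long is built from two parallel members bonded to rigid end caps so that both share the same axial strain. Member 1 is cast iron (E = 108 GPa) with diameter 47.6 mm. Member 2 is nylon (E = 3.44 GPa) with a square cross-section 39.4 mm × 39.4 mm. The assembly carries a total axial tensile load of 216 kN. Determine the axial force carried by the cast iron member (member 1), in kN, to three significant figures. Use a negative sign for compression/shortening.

210 kN

A_1 = 1780 mm².
A_2 = 1552 mm².
Equal strain + equilibrium ⇒ each member carries load in proportion to AE: A₁E₁ = 192200000 N, A₂E₂ = 5340000 N, ΣAE = 197500000 N.
F₁ = P·A₁E₁/ΣAE = 216000·192200000/197500000 = 210200 N.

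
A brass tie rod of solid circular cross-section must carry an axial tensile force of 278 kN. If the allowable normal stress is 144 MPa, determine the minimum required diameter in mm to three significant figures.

49.6 mm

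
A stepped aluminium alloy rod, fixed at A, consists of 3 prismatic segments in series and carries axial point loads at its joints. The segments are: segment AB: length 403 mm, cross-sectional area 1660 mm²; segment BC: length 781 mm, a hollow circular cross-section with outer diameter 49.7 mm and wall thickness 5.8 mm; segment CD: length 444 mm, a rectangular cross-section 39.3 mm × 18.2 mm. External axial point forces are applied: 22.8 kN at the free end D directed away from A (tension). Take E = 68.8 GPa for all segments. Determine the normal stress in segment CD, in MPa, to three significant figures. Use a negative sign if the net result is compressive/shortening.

Internal axial forces (sectioning from the free end, tension +): N_CD = 22.8 kN, N_BC = 22.8 kN, N_AB = 22.8 kN.
A_CD = 715.3 mm².
σ_CD = N_CD/A_CD = 22800/715.3 = 31.88 MPa.

31.9 MPa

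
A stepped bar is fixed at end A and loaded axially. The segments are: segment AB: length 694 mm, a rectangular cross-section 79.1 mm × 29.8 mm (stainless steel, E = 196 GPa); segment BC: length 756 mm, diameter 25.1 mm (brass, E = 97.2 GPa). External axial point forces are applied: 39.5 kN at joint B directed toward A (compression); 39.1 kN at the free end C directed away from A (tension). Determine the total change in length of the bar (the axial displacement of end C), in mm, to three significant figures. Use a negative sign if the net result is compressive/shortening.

0.614 mm

Internal axial forces (sectioning from the free end, tension +): N_BC = 39.1 kN, N_AB = -0.4 kN.
A_AB = 2357 mm².
A_BC = 494.8 mm².
δ_AB = -400·694/(2357·196000) = -0.0006009 mm
δ_BC = 39100·756/(494.8·97200) = 0.6146 mm
δ = Σδ_i = 0.614 mm.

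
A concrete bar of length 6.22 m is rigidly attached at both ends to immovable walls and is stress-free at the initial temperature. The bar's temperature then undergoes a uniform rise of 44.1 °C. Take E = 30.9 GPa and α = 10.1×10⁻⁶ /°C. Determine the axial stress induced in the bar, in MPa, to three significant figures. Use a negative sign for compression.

Free thermal expansion αLΔT = 10.1e-6 · 6220 · 44.1 = 2.77 mm.
The walls impose strain ε = −(2.77)/6220 = -4.4541e-04; σ = Eε = 30900 · -4.4541e-04 = -13.76 MPa.

-13.8 MPa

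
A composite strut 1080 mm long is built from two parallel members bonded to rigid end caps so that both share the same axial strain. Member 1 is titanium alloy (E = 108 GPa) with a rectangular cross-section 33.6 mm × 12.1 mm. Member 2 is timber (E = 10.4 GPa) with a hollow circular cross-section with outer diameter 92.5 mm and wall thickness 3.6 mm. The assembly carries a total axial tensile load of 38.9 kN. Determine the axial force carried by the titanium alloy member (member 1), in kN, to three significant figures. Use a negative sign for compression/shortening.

A_1 = 406.6 mm².
A_2 = 1005 mm².
Equal strain + equilibrium ⇒ each member carries load in proportion to AE: A₁E₁ = 43910000 N, A₂E₂ = 10460000 N, ΣAE = 54370000 N.
F₁ = P·A₁E₁/ΣAE = 38900·43910000/54370000 = 31420 N.

31.4 kN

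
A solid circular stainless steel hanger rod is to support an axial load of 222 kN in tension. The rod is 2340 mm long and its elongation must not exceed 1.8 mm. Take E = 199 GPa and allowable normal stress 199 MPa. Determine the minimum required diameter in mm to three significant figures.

43.0 mm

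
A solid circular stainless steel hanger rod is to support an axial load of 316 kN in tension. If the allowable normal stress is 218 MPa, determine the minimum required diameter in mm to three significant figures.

Required area A ≥ P/σ_allow = 316000/218 = 1450 mm².
For a solid circular section, d ≥ √(4A/π) = 42.96 mm.

43.0 mm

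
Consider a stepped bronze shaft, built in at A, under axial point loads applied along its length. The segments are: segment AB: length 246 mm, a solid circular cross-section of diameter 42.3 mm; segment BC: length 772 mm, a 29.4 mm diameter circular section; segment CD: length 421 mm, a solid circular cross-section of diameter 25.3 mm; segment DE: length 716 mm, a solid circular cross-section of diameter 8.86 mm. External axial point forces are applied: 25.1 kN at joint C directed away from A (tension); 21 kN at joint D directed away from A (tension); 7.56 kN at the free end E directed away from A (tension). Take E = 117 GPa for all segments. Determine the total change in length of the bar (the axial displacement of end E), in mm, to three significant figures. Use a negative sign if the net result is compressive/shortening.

1.56 mm

Internal axial forces (sectioning from the free end, tension +): N_DE = 7.56 kN, N_CD = 28.56 kN, N_BC = 53.66 kN, N_AB = 53.66 kN.
A_AB = 1405 mm².
A_BC = 678.9 mm².
A_CD = 502.7 mm².
A_DE = 61.65 mm².
δ_AB = 53660·246/(1405·117000) = 0.08028 mm
δ_BC = 53660·772/(678.9·117000) = 0.5216 mm
δ_CD = 28560·421/(502.7·117000) = 0.2044 mm
δ_DE = 7560·716/(61.65·117000) = 0.7504 mm
δ = Σδ_i = 1.557 mm.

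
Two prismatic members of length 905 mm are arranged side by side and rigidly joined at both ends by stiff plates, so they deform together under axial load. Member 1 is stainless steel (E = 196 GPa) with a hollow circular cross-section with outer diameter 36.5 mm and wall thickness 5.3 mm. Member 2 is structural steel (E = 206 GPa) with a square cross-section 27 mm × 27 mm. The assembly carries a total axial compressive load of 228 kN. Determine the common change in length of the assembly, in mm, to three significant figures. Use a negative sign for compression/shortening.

A_1 = 519.5 mm².
A_2 = 729 mm².
Equal strain + equilibrium ⇒ each member carries load in proportion to AE: A₁E₁ = 101800000 N, A₂E₂ = 150200000 N, ΣAE = 252000000 N.
δ = PL/ΣAE = -228000·905/252000000 = -0.8188 mm.

-0.819 mm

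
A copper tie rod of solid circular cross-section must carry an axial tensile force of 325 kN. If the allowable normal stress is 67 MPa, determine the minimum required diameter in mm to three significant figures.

Required area A ≥ P/σ_allow = 325000/67 = 4851 mm².
For a solid circular section, d ≥ √(4A/π) = 78.59 mm.

78.6 mm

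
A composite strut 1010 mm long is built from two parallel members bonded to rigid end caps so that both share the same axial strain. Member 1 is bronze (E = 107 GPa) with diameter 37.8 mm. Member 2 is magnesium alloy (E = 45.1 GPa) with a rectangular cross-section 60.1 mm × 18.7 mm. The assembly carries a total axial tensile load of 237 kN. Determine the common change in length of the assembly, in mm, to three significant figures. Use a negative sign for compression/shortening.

A_1 = 1122 mm².
A_2 = 1124 mm².
Equal strain + equilibrium ⇒ each member carries load in proportion to AE: A₁E₁ = 120100000 N, A₂E₂ = 50690000 N, ΣAE = 170800000 N.
δ = PL/ΣAE = 237000·1010/170800000 = 1.402 mm.

1.40 mm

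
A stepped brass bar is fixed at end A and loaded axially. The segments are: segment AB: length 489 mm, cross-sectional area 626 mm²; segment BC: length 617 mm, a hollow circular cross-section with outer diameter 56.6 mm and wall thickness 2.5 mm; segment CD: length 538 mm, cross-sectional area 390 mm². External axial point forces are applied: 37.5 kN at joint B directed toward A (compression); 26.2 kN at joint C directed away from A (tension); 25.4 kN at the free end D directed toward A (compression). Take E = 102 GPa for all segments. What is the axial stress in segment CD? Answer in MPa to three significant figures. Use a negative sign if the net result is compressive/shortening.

-65.1 MPa

Internal axial forces (sectioning from the free end, tension +): N_CD = -25.4 kN, N_BC = 0.8 kN, N_AB = -36.7 kN.
σ_CD = N_CD/A_CD = -25400/390 = -65.13 MPa.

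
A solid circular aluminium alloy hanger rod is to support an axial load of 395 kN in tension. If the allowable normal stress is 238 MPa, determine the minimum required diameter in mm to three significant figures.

46.0 mm

Required area A ≥ P/σ_allow = 395000/238 = 1660 mm².
For a solid circular section, d ≥ √(4A/π) = 45.97 mm.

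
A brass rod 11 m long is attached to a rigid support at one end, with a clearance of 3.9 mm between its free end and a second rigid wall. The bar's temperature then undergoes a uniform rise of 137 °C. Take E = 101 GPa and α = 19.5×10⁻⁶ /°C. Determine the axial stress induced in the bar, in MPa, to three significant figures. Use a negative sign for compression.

-234 MPa

Free thermal expansion αLΔT = 19.5e-6 · 11000 · 137 = 29.39 mm.
The walls engage after the gap closes; constrained expansion = 29.39 − 3.9 = 25.49 mm.
The walls impose strain ε = −(25.49)/11000 = -2.3170e-03; σ = Eε = 101000 · -2.3170e-03 = -234 MPa.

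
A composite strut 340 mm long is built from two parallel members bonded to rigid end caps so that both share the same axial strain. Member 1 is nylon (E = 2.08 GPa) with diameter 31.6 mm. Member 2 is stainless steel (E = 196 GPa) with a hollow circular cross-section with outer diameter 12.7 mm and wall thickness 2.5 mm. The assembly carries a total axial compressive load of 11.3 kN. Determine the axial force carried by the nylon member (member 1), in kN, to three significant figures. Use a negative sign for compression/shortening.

-1.06 kN

A_1 = 784.3 mm².
A_2 = 80.11 mm².
Equal strain + equilibrium ⇒ each member carries load in proportion to AE: A₁E₁ = 1631000 N, A₂E₂ = 15700000 N, ΣAE = 17330000 N.
F₁ = P·A₁E₁/ΣAE = -11300·1631000/17330000 = -1063 N.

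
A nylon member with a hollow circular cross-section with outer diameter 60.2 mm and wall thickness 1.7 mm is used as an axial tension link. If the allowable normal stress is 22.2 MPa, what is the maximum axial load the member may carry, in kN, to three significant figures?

6.94 kN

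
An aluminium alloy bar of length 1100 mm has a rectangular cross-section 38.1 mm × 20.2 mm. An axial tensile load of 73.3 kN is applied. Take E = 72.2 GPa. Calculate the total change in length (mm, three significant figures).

A = 769.6 mm².
δ_mech = NL/(AE) = 73300·1100/(769.6·72200) = 1.451 mm.

1.45 mm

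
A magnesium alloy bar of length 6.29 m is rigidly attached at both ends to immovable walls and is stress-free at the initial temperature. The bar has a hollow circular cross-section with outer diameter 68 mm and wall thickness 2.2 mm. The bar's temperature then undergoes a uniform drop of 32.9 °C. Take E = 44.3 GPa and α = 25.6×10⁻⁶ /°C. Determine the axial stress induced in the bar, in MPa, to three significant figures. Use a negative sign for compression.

Free thermal expansion αLΔT = 25.6e-6 · 6290 · -32.9 = -5.298 mm.
The walls impose strain ε = −(-5.298)/6290 = 8.4224e-04; σ = Eε = 44300 · 8.4224e-04 = 37.31 MPa.

37.3 MPa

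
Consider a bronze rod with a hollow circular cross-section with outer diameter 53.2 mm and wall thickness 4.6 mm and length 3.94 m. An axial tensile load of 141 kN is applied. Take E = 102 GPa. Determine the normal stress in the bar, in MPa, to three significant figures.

201 MPa

A = 702.3 mm².
σ = N/A = 141000/702.3 = 200.8 MPa.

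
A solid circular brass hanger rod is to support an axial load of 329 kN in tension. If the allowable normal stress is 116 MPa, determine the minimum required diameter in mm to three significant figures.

60.1 mm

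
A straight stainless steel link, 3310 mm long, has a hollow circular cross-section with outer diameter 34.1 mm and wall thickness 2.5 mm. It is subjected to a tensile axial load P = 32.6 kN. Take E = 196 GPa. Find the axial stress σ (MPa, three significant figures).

131 MPa

A = 248.2 mm².
σ = N/A = 32600/248.2 = 131.4 MPa.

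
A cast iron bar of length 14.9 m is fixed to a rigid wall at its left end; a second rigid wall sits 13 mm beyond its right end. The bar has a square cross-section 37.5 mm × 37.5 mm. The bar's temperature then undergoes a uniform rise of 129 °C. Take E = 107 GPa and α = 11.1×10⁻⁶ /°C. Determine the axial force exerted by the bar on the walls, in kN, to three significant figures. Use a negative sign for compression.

-84.2 kN

Free thermal expansion αLΔT = 11.1e-6 · 14900 · 129 = 21.34 mm.
The walls engage after the gap closes; constrained expansion = 21.34 − 13 = 8.335 mm.
The walls impose strain ε = −(8.335)/14900 = -5.5942e-04; σ = Eε = 107000 · -5.5942e-04 = -59.86 MPa.
Wall reaction R = σ·A = -59.86·1406 = -84170 N = -84.17 kN.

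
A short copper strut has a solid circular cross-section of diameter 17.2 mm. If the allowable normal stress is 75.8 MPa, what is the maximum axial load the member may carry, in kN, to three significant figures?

17.6 kN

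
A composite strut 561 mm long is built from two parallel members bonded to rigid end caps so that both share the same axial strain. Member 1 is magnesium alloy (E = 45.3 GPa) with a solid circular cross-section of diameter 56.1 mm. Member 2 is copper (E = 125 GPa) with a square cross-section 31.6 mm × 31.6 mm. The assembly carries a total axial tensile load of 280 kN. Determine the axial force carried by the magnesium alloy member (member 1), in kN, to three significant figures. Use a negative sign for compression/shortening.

132 kN

A_1 = 2472 mm².
A_2 = 998.6 mm².
Equal strain + equilibrium ⇒ each member carries load in proportion to AE: A₁E₁ = 112000000 N, A₂E₂ = 124800000 N, ΣAE = 236800000 N.
F₁ = P·A₁E₁/ΣAE = 280000·112000000/236800000 = 132400 N.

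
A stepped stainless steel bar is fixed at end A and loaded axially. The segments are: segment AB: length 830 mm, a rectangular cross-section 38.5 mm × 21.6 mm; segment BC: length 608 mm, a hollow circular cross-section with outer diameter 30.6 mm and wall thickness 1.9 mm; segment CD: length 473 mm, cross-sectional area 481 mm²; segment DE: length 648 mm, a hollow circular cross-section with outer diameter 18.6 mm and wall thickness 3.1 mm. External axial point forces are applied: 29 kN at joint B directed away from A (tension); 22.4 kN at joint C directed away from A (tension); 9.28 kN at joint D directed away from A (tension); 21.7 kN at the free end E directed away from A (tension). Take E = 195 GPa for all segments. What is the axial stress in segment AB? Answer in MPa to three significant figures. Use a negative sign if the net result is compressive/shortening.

99.1 MPa

Internal axial forces (sectioning from the free end, tension +): N_DE = 21.7 kN, N_CD = 30.98 kN, N_BC = 53.38 kN, N_AB = 82.38 kN.
A_AB = 831.6 mm².
σ_AB = N_AB/A_AB = 82380/831.6 = 99.06 MPa.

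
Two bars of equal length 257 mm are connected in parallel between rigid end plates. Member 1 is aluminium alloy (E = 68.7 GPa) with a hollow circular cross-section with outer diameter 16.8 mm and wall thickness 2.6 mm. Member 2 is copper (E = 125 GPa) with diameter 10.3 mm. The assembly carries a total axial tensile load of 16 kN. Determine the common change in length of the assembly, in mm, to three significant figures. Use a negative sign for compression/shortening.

0.224 mm

A_1 = 116 mm².
A_2 = 83.32 mm².
Equal strain + equilibrium ⇒ each member carries load in proportion to AE: A₁E₁ = 7968000 N, A₂E₂ = 10420000 N, ΣAE = 18380000 N.
δ = PL/ΣAE = 16000·257/18380000 = 0.2237 mm.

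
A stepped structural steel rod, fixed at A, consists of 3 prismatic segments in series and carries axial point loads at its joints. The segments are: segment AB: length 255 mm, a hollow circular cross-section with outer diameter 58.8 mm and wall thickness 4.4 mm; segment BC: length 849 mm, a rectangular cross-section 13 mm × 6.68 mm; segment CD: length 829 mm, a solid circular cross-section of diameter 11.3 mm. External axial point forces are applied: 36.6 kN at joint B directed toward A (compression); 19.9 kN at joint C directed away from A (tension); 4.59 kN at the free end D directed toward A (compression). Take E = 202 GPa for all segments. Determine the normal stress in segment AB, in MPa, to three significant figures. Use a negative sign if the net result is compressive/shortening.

Internal axial forces (sectioning from the free end, tension +): N_CD = -4.59 kN, N_BC = 15.31 kN, N_AB = -21.29 kN.
A_AB = 752 mm².
σ_AB = N_AB/A_AB = -21290/752 = -28.31 MPa.

-28.3 MPa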